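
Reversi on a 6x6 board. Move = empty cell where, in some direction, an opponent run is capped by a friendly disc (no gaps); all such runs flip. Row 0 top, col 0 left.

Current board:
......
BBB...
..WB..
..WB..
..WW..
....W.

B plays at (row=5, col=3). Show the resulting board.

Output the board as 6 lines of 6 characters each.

Place B at (5,3); scan 8 dirs for brackets.
Dir NW: opp run (4,2), next='.' -> no flip
Dir N: opp run (4,3) capped by B -> flip
Dir NE: first cell '.' (not opp) -> no flip
Dir W: first cell '.' (not opp) -> no flip
Dir E: opp run (5,4), next='.' -> no flip
Dir SW: edge -> no flip
Dir S: edge -> no flip
Dir SE: edge -> no flip
All flips: (4,3)

Answer: ......
BBB...
..WB..
..WB..
..WB..
...BW.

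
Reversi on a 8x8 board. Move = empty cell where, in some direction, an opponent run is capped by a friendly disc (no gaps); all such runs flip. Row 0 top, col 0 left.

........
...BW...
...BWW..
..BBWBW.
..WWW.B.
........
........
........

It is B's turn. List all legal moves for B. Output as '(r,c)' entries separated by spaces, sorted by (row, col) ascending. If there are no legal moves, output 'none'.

Answer: (0,5) (1,5) (2,6) (3,7) (4,5) (5,1) (5,2) (5,3) (5,4) (5,5)

Derivation:
(0,3): no bracket -> illegal
(0,4): no bracket -> illegal
(0,5): flips 1 -> legal
(1,5): flips 3 -> legal
(1,6): no bracket -> illegal
(2,6): flips 3 -> legal
(2,7): no bracket -> illegal
(3,1): no bracket -> illegal
(3,7): flips 1 -> legal
(4,1): no bracket -> illegal
(4,5): flips 1 -> legal
(4,7): no bracket -> illegal
(5,1): flips 1 -> legal
(5,2): flips 1 -> legal
(5,3): flips 2 -> legal
(5,4): flips 1 -> legal
(5,5): flips 1 -> legal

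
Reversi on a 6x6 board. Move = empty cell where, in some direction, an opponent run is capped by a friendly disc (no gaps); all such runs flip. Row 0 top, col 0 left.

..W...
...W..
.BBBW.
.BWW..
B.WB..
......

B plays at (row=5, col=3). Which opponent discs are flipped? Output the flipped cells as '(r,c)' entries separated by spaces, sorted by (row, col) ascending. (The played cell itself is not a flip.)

Answer: (4,2)

Derivation:
Dir NW: opp run (4,2) capped by B -> flip
Dir N: first cell 'B' (not opp) -> no flip
Dir NE: first cell '.' (not opp) -> no flip
Dir W: first cell '.' (not opp) -> no flip
Dir E: first cell '.' (not opp) -> no flip
Dir SW: edge -> no flip
Dir S: edge -> no flip
Dir SE: edge -> no flip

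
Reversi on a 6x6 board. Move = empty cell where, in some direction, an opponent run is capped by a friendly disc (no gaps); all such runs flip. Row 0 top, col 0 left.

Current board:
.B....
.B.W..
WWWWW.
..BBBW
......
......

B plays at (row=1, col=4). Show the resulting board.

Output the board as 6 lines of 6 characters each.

Answer: .B....
.B.WB.
WWWBB.
..BBBW
......
......

Derivation:
Place B at (1,4); scan 8 dirs for brackets.
Dir NW: first cell '.' (not opp) -> no flip
Dir N: first cell '.' (not opp) -> no flip
Dir NE: first cell '.' (not opp) -> no flip
Dir W: opp run (1,3), next='.' -> no flip
Dir E: first cell '.' (not opp) -> no flip
Dir SW: opp run (2,3) capped by B -> flip
Dir S: opp run (2,4) capped by B -> flip
Dir SE: first cell '.' (not opp) -> no flip
All flips: (2,3) (2,4)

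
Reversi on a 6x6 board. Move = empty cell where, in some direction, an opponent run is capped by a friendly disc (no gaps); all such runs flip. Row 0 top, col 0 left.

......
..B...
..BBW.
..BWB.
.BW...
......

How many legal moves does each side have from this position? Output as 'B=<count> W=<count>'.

Answer: B=5 W=8

Derivation:
-- B to move --
(1,3): no bracket -> illegal
(1,4): flips 1 -> legal
(1,5): no bracket -> illegal
(2,5): flips 1 -> legal
(3,1): no bracket -> illegal
(3,5): no bracket -> illegal
(4,3): flips 2 -> legal
(4,4): flips 1 -> legal
(5,1): no bracket -> illegal
(5,2): flips 1 -> legal
(5,3): no bracket -> illegal
B mobility = 5
-- W to move --
(0,1): no bracket -> illegal
(0,2): flips 3 -> legal
(0,3): no bracket -> illegal
(1,1): flips 1 -> legal
(1,3): flips 1 -> legal
(1,4): no bracket -> illegal
(2,1): flips 2 -> legal
(2,5): no bracket -> illegal
(3,0): no bracket -> illegal
(3,1): flips 1 -> legal
(3,5): flips 1 -> legal
(4,0): flips 1 -> legal
(4,3): no bracket -> illegal
(4,4): flips 1 -> legal
(4,5): no bracket -> illegal
(5,0): no bracket -> illegal
(5,1): no bracket -> illegal
(5,2): no bracket -> illegal
W mobility = 8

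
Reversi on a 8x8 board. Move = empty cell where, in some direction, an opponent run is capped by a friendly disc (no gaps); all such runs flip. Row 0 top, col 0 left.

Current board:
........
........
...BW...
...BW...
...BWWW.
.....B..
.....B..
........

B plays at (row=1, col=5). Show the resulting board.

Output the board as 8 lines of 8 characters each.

Place B at (1,5); scan 8 dirs for brackets.
Dir NW: first cell '.' (not opp) -> no flip
Dir N: first cell '.' (not opp) -> no flip
Dir NE: first cell '.' (not opp) -> no flip
Dir W: first cell '.' (not opp) -> no flip
Dir E: first cell '.' (not opp) -> no flip
Dir SW: opp run (2,4) capped by B -> flip
Dir S: first cell '.' (not opp) -> no flip
Dir SE: first cell '.' (not opp) -> no flip
All flips: (2,4)

Answer: ........
.....B..
...BB...
...BW...
...BWWW.
.....B..
.....B..
........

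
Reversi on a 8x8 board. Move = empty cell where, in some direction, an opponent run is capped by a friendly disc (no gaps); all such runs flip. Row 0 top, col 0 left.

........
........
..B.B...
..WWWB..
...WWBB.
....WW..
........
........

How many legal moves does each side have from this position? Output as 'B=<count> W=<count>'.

-- B to move --
(2,1): no bracket -> illegal
(2,3): flips 1 -> legal
(2,5): no bracket -> illegal
(3,1): flips 3 -> legal
(4,1): no bracket -> illegal
(4,2): flips 4 -> legal
(5,2): no bracket -> illegal
(5,3): flips 1 -> legal
(5,6): no bracket -> illegal
(6,3): flips 1 -> legal
(6,4): flips 4 -> legal
(6,5): flips 1 -> legal
(6,6): flips 3 -> legal
B mobility = 8
-- W to move --
(1,1): flips 1 -> legal
(1,2): flips 1 -> legal
(1,3): no bracket -> illegal
(1,4): flips 1 -> legal
(1,5): flips 1 -> legal
(2,1): no bracket -> illegal
(2,3): no bracket -> illegal
(2,5): flips 2 -> legal
(2,6): flips 1 -> legal
(3,1): no bracket -> illegal
(3,6): flips 2 -> legal
(3,7): flips 1 -> legal
(4,7): flips 2 -> legal
(5,6): flips 1 -> legal
(5,7): no bracket -> illegal
W mobility = 10

Answer: B=8 W=10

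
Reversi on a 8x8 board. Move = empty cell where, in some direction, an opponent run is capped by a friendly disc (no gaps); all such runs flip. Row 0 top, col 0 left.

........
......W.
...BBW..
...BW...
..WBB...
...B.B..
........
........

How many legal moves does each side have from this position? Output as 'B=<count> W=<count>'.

Answer: B=7 W=9

Derivation:
-- B to move --
(0,5): no bracket -> illegal
(0,6): no bracket -> illegal
(0,7): flips 3 -> legal
(1,4): no bracket -> illegal
(1,5): no bracket -> illegal
(1,7): no bracket -> illegal
(2,6): flips 1 -> legal
(2,7): no bracket -> illegal
(3,1): flips 1 -> legal
(3,2): no bracket -> illegal
(3,5): flips 1 -> legal
(3,6): no bracket -> illegal
(4,1): flips 1 -> legal
(4,5): flips 1 -> legal
(5,1): flips 1 -> legal
(5,2): no bracket -> illegal
B mobility = 7
-- W to move --
(1,2): flips 1 -> legal
(1,3): no bracket -> illegal
(1,4): flips 1 -> legal
(1,5): flips 2 -> legal
(2,2): flips 2 -> legal
(3,2): flips 1 -> legal
(3,5): no bracket -> illegal
(4,5): flips 2 -> legal
(4,6): no bracket -> illegal
(5,2): flips 1 -> legal
(5,4): flips 1 -> legal
(5,6): no bracket -> illegal
(6,2): no bracket -> illegal
(6,3): no bracket -> illegal
(6,4): flips 1 -> legal
(6,5): no bracket -> illegal
(6,6): no bracket -> illegal
W mobility = 9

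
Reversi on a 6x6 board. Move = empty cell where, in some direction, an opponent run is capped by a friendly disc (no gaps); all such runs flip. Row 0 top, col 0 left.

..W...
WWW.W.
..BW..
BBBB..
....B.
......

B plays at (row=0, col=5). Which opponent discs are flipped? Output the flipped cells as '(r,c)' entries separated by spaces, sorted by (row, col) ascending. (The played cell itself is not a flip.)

Answer: (1,4) (2,3)

Derivation:
Dir NW: edge -> no flip
Dir N: edge -> no flip
Dir NE: edge -> no flip
Dir W: first cell '.' (not opp) -> no flip
Dir E: edge -> no flip
Dir SW: opp run (1,4) (2,3) capped by B -> flip
Dir S: first cell '.' (not opp) -> no flip
Dir SE: edge -> no flip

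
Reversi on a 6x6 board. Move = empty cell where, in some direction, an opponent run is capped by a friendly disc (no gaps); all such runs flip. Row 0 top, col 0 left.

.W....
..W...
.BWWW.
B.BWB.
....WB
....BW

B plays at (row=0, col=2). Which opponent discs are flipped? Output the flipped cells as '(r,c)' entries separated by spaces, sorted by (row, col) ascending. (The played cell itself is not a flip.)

Answer: (1,2) (2,2)

Derivation:
Dir NW: edge -> no flip
Dir N: edge -> no flip
Dir NE: edge -> no flip
Dir W: opp run (0,1), next='.' -> no flip
Dir E: first cell '.' (not opp) -> no flip
Dir SW: first cell '.' (not opp) -> no flip
Dir S: opp run (1,2) (2,2) capped by B -> flip
Dir SE: first cell '.' (not opp) -> no flip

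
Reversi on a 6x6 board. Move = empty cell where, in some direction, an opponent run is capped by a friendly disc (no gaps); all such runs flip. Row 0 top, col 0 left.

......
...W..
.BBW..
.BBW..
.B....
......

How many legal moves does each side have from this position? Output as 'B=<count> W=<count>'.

Answer: B=5 W=5

Derivation:
-- B to move --
(0,2): no bracket -> illegal
(0,3): no bracket -> illegal
(0,4): flips 1 -> legal
(1,2): no bracket -> illegal
(1,4): flips 1 -> legal
(2,4): flips 1 -> legal
(3,4): flips 1 -> legal
(4,2): no bracket -> illegal
(4,3): no bracket -> illegal
(4,4): flips 1 -> legal
B mobility = 5
-- W to move --
(1,0): no bracket -> illegal
(1,1): flips 1 -> legal
(1,2): no bracket -> illegal
(2,0): flips 2 -> legal
(3,0): flips 2 -> legal
(4,0): flips 2 -> legal
(4,2): no bracket -> illegal
(4,3): no bracket -> illegal
(5,0): flips 2 -> legal
(5,1): no bracket -> illegal
(5,2): no bracket -> illegal
W mobility = 5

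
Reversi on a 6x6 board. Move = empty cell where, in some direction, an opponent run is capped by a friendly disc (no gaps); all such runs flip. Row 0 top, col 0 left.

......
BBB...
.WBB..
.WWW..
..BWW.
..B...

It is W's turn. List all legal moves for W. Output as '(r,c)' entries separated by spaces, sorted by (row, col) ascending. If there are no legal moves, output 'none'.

(0,0): flips 2 -> legal
(0,1): flips 1 -> legal
(0,2): flips 2 -> legal
(0,3): flips 1 -> legal
(1,3): flips 2 -> legal
(1,4): flips 1 -> legal
(2,0): no bracket -> illegal
(2,4): flips 2 -> legal
(3,4): no bracket -> illegal
(4,1): flips 1 -> legal
(5,1): flips 1 -> legal
(5,3): flips 1 -> legal

Answer: (0,0) (0,1) (0,2) (0,3) (1,3) (1,4) (2,4) (4,1) (5,1) (5,3)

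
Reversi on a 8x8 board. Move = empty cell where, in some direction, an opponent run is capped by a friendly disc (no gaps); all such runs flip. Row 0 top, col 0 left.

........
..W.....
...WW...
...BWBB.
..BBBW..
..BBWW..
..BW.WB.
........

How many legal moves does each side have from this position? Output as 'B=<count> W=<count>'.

Answer: B=12 W=11

Derivation:
-- B to move --
(0,1): no bracket -> illegal
(0,2): no bracket -> illegal
(0,3): no bracket -> illegal
(1,1): no bracket -> illegal
(1,3): flips 2 -> legal
(1,4): flips 2 -> legal
(1,5): flips 1 -> legal
(2,1): no bracket -> illegal
(2,2): no bracket -> illegal
(2,5): flips 1 -> legal
(3,2): no bracket -> illegal
(4,6): flips 1 -> legal
(5,6): flips 2 -> legal
(6,4): flips 3 -> legal
(7,2): flips 3 -> legal
(7,3): flips 1 -> legal
(7,4): flips 1 -> legal
(7,5): flips 3 -> legal
(7,6): flips 2 -> legal
B mobility = 12
-- W to move --
(2,2): flips 2 -> legal
(2,5): flips 1 -> legal
(2,6): no bracket -> illegal
(2,7): flips 1 -> legal
(3,1): no bracket -> illegal
(3,2): flips 2 -> legal
(3,7): flips 2 -> legal
(4,1): flips 4 -> legal
(4,6): flips 1 -> legal
(4,7): no bracket -> illegal
(5,1): flips 4 -> legal
(5,6): no bracket -> illegal
(5,7): no bracket -> illegal
(6,1): flips 3 -> legal
(6,4): no bracket -> illegal
(6,7): flips 1 -> legal
(7,1): no bracket -> illegal
(7,2): no bracket -> illegal
(7,3): no bracket -> illegal
(7,5): no bracket -> illegal
(7,6): no bracket -> illegal
(7,7): flips 1 -> legal
W mobility = 11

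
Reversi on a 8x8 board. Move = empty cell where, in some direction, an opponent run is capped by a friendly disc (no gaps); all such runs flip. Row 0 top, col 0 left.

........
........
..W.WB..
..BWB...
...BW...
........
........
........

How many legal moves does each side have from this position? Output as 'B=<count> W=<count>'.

-- B to move --
(1,1): no bracket -> illegal
(1,2): flips 1 -> legal
(1,3): no bracket -> illegal
(1,4): flips 1 -> legal
(1,5): no bracket -> illegal
(2,1): no bracket -> illegal
(2,3): flips 2 -> legal
(3,1): no bracket -> illegal
(3,5): no bracket -> illegal
(4,2): no bracket -> illegal
(4,5): flips 1 -> legal
(5,3): no bracket -> illegal
(5,4): flips 1 -> legal
(5,5): no bracket -> illegal
B mobility = 5
-- W to move --
(1,4): no bracket -> illegal
(1,5): no bracket -> illegal
(1,6): no bracket -> illegal
(2,1): no bracket -> illegal
(2,3): no bracket -> illegal
(2,6): flips 1 -> legal
(3,1): flips 1 -> legal
(3,5): flips 1 -> legal
(3,6): no bracket -> illegal
(4,1): no bracket -> illegal
(4,2): flips 2 -> legal
(4,5): no bracket -> illegal
(5,2): no bracket -> illegal
(5,3): flips 1 -> legal
(5,4): no bracket -> illegal
W mobility = 5

Answer: B=5 W=5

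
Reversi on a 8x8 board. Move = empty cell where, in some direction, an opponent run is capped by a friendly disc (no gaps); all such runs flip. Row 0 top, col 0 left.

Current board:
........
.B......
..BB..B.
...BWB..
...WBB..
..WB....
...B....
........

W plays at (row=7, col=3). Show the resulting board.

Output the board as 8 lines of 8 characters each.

Answer: ........
.B......
..BB..B.
...BWB..
...WBB..
..WW....
...W....
...W....

Derivation:
Place W at (7,3); scan 8 dirs for brackets.
Dir NW: first cell '.' (not opp) -> no flip
Dir N: opp run (6,3) (5,3) capped by W -> flip
Dir NE: first cell '.' (not opp) -> no flip
Dir W: first cell '.' (not opp) -> no flip
Dir E: first cell '.' (not opp) -> no flip
Dir SW: edge -> no flip
Dir S: edge -> no flip
Dir SE: edge -> no flip
All flips: (5,3) (6,3)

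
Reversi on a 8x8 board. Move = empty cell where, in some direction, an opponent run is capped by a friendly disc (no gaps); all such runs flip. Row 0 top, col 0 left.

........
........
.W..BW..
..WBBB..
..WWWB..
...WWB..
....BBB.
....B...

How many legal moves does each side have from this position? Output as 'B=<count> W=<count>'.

Answer: B=10 W=11

Derivation:
-- B to move --
(1,0): flips 4 -> legal
(1,1): no bracket -> illegal
(1,2): no bracket -> illegal
(1,4): no bracket -> illegal
(1,5): flips 1 -> legal
(1,6): flips 1 -> legal
(2,0): no bracket -> illegal
(2,2): no bracket -> illegal
(2,3): no bracket -> illegal
(2,6): flips 1 -> legal
(3,0): no bracket -> illegal
(3,1): flips 3 -> legal
(3,6): no bracket -> illegal
(4,1): flips 3 -> legal
(5,1): flips 1 -> legal
(5,2): flips 3 -> legal
(6,2): flips 2 -> legal
(6,3): flips 3 -> legal
B mobility = 10
-- W to move --
(1,3): no bracket -> illegal
(1,4): flips 2 -> legal
(1,5): flips 2 -> legal
(2,2): flips 1 -> legal
(2,3): flips 2 -> legal
(2,6): flips 1 -> legal
(3,6): flips 4 -> legal
(4,6): flips 1 -> legal
(5,6): flips 1 -> legal
(5,7): no bracket -> illegal
(6,3): no bracket -> illegal
(6,7): no bracket -> illegal
(7,3): no bracket -> illegal
(7,5): flips 5 -> legal
(7,6): flips 1 -> legal
(7,7): flips 2 -> legal
W mobility = 11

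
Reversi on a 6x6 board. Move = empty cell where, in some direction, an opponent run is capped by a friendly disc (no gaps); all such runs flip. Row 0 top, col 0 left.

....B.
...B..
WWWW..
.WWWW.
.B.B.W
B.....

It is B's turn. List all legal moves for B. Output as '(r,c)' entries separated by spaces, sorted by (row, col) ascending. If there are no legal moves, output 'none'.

(1,0): flips 2 -> legal
(1,1): flips 2 -> legal
(1,2): no bracket -> illegal
(1,4): flips 2 -> legal
(2,4): no bracket -> illegal
(2,5): flips 1 -> legal
(3,0): no bracket -> illegal
(3,5): no bracket -> illegal
(4,0): flips 2 -> legal
(4,2): no bracket -> illegal
(4,4): no bracket -> illegal
(5,4): no bracket -> illegal
(5,5): no bracket -> illegal

Answer: (1,0) (1,1) (1,4) (2,5) (4,0)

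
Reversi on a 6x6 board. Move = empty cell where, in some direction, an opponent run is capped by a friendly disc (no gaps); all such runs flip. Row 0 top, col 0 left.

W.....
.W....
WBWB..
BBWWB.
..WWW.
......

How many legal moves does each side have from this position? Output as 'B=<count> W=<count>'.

Answer: B=7 W=8

Derivation:
-- B to move --
(0,1): flips 1 -> legal
(0,2): no bracket -> illegal
(1,0): flips 1 -> legal
(1,2): no bracket -> illegal
(1,3): flips 1 -> legal
(2,4): no bracket -> illegal
(3,5): no bracket -> illegal
(4,1): flips 1 -> legal
(4,5): no bracket -> illegal
(5,1): no bracket -> illegal
(5,2): flips 1 -> legal
(5,3): flips 3 -> legal
(5,4): flips 3 -> legal
(5,5): no bracket -> illegal
B mobility = 7
-- W to move --
(1,0): flips 1 -> legal
(1,2): no bracket -> illegal
(1,3): flips 1 -> legal
(1,4): flips 1 -> legal
(2,4): flips 2 -> legal
(2,5): flips 1 -> legal
(3,5): flips 1 -> legal
(4,0): flips 2 -> legal
(4,1): flips 2 -> legal
(4,5): no bracket -> illegal
W mobility = 8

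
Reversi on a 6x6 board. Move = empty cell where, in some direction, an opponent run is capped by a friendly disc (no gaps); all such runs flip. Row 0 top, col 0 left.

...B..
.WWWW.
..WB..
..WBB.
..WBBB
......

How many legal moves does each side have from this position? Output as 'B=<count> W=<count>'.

-- B to move --
(0,0): flips 2 -> legal
(0,1): flips 1 -> legal
(0,2): no bracket -> illegal
(0,4): no bracket -> illegal
(0,5): flips 1 -> legal
(1,0): no bracket -> illegal
(1,5): no bracket -> illegal
(2,0): no bracket -> illegal
(2,1): flips 3 -> legal
(2,4): no bracket -> illegal
(2,5): flips 1 -> legal
(3,1): flips 1 -> legal
(4,1): flips 2 -> legal
(5,1): flips 1 -> legal
(5,2): no bracket -> illegal
(5,3): no bracket -> illegal
B mobility = 8
-- W to move --
(0,2): no bracket -> illegal
(0,4): no bracket -> illegal
(2,4): flips 2 -> legal
(2,5): no bracket -> illegal
(3,5): flips 2 -> legal
(5,2): no bracket -> illegal
(5,3): flips 3 -> legal
(5,4): flips 1 -> legal
(5,5): flips 2 -> legal
W mobility = 5

Answer: B=8 W=5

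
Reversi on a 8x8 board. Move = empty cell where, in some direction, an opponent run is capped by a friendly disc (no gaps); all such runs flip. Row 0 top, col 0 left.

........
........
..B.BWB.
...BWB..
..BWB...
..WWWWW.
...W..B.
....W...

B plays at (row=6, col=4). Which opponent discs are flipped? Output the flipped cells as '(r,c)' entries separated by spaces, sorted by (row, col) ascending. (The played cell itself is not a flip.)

Answer: (5,3) (5,4)

Derivation:
Dir NW: opp run (5,3) capped by B -> flip
Dir N: opp run (5,4) capped by B -> flip
Dir NE: opp run (5,5), next='.' -> no flip
Dir W: opp run (6,3), next='.' -> no flip
Dir E: first cell '.' (not opp) -> no flip
Dir SW: first cell '.' (not opp) -> no flip
Dir S: opp run (7,4), next=edge -> no flip
Dir SE: first cell '.' (not opp) -> no flip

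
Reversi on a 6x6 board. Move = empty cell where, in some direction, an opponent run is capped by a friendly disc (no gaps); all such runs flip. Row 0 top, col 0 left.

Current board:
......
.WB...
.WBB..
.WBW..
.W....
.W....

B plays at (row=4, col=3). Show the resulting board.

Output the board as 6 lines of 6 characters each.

Answer: ......
.WB...
.WBB..
.WBB..
.W.B..
.W....

Derivation:
Place B at (4,3); scan 8 dirs for brackets.
Dir NW: first cell 'B' (not opp) -> no flip
Dir N: opp run (3,3) capped by B -> flip
Dir NE: first cell '.' (not opp) -> no flip
Dir W: first cell '.' (not opp) -> no flip
Dir E: first cell '.' (not opp) -> no flip
Dir SW: first cell '.' (not opp) -> no flip
Dir S: first cell '.' (not opp) -> no flip
Dir SE: first cell '.' (not opp) -> no flip
All flips: (3,3)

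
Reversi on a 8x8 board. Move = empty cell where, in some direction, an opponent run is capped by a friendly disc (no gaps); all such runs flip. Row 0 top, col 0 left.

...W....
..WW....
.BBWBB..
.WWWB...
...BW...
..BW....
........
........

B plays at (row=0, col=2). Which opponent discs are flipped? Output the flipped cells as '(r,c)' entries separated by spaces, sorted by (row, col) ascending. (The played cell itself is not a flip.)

Answer: (1,2) (1,3)

Derivation:
Dir NW: edge -> no flip
Dir N: edge -> no flip
Dir NE: edge -> no flip
Dir W: first cell '.' (not opp) -> no flip
Dir E: opp run (0,3), next='.' -> no flip
Dir SW: first cell '.' (not opp) -> no flip
Dir S: opp run (1,2) capped by B -> flip
Dir SE: opp run (1,3) capped by B -> flip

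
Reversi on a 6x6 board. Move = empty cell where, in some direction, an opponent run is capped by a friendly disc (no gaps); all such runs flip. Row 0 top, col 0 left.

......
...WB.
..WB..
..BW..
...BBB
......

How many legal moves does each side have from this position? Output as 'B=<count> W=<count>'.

-- B to move --
(0,2): no bracket -> illegal
(0,3): flips 1 -> legal
(0,4): no bracket -> illegal
(1,1): flips 2 -> legal
(1,2): flips 2 -> legal
(2,1): flips 1 -> legal
(2,4): no bracket -> illegal
(3,1): no bracket -> illegal
(3,4): flips 1 -> legal
(4,2): no bracket -> illegal
B mobility = 5
-- W to move --
(0,3): no bracket -> illegal
(0,4): no bracket -> illegal
(0,5): no bracket -> illegal
(1,2): no bracket -> illegal
(1,5): flips 1 -> legal
(2,1): no bracket -> illegal
(2,4): flips 1 -> legal
(2,5): no bracket -> illegal
(3,1): flips 1 -> legal
(3,4): no bracket -> illegal
(3,5): no bracket -> illegal
(4,1): no bracket -> illegal
(4,2): flips 1 -> legal
(5,2): no bracket -> illegal
(5,3): flips 1 -> legal
(5,4): no bracket -> illegal
(5,5): flips 1 -> legal
W mobility = 6

Answer: B=5 W=6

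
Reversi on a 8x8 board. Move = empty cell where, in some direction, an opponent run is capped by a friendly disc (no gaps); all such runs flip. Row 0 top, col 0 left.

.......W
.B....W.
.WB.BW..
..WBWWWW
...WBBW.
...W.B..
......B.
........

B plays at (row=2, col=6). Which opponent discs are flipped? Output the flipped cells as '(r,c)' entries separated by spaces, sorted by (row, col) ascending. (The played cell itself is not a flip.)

Answer: (2,5) (3,5)

Derivation:
Dir NW: first cell '.' (not opp) -> no flip
Dir N: opp run (1,6), next='.' -> no flip
Dir NE: first cell '.' (not opp) -> no flip
Dir W: opp run (2,5) capped by B -> flip
Dir E: first cell '.' (not opp) -> no flip
Dir SW: opp run (3,5) capped by B -> flip
Dir S: opp run (3,6) (4,6), next='.' -> no flip
Dir SE: opp run (3,7), next=edge -> no flip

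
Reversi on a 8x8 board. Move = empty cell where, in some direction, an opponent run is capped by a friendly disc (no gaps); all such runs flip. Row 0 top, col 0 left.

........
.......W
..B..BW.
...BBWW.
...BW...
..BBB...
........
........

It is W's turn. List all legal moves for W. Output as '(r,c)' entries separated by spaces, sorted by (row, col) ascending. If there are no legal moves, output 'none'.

Answer: (1,1) (1,4) (1,5) (2,4) (3,2) (4,2) (6,2) (6,4)

Derivation:
(1,1): flips 2 -> legal
(1,2): no bracket -> illegal
(1,3): no bracket -> illegal
(1,4): flips 1 -> legal
(1,5): flips 1 -> legal
(1,6): no bracket -> illegal
(2,1): no bracket -> illegal
(2,3): no bracket -> illegal
(2,4): flips 2 -> legal
(3,1): no bracket -> illegal
(3,2): flips 2 -> legal
(4,1): no bracket -> illegal
(4,2): flips 1 -> legal
(4,5): no bracket -> illegal
(5,1): no bracket -> illegal
(5,5): no bracket -> illegal
(6,1): no bracket -> illegal
(6,2): flips 1 -> legal
(6,3): no bracket -> illegal
(6,4): flips 1 -> legal
(6,5): no bracket -> illegal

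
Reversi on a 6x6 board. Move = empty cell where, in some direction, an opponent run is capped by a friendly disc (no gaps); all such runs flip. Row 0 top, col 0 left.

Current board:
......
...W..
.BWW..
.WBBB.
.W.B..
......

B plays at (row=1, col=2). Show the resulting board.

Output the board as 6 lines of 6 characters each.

Place B at (1,2); scan 8 dirs for brackets.
Dir NW: first cell '.' (not opp) -> no flip
Dir N: first cell '.' (not opp) -> no flip
Dir NE: first cell '.' (not opp) -> no flip
Dir W: first cell '.' (not opp) -> no flip
Dir E: opp run (1,3), next='.' -> no flip
Dir SW: first cell 'B' (not opp) -> no flip
Dir S: opp run (2,2) capped by B -> flip
Dir SE: opp run (2,3) capped by B -> flip
All flips: (2,2) (2,3)

Answer: ......
..BW..
.BBB..
.WBBB.
.W.B..
......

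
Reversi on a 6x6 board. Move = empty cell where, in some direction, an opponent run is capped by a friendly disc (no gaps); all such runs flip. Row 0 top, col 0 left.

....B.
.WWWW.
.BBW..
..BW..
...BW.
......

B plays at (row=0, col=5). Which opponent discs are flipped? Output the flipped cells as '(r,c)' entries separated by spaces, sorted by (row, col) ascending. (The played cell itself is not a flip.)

Dir NW: edge -> no flip
Dir N: edge -> no flip
Dir NE: edge -> no flip
Dir W: first cell 'B' (not opp) -> no flip
Dir E: edge -> no flip
Dir SW: opp run (1,4) (2,3) capped by B -> flip
Dir S: first cell '.' (not opp) -> no flip
Dir SE: edge -> no flip

Answer: (1,4) (2,3)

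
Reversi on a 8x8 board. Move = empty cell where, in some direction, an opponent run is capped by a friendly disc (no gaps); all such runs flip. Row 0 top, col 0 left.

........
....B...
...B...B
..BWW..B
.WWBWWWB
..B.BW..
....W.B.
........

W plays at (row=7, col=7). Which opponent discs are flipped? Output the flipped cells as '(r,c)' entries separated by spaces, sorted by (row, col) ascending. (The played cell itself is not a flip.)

Answer: (6,6)

Derivation:
Dir NW: opp run (6,6) capped by W -> flip
Dir N: first cell '.' (not opp) -> no flip
Dir NE: edge -> no flip
Dir W: first cell '.' (not opp) -> no flip
Dir E: edge -> no flip
Dir SW: edge -> no flip
Dir S: edge -> no flip
Dir SE: edge -> no flip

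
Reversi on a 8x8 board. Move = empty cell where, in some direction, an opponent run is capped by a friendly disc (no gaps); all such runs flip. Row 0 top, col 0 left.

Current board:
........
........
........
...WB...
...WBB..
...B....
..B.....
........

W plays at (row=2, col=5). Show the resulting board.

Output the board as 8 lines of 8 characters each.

Answer: ........
........
.....W..
...WW...
...WBB..
...B....
..B.....
........

Derivation:
Place W at (2,5); scan 8 dirs for brackets.
Dir NW: first cell '.' (not opp) -> no flip
Dir N: first cell '.' (not opp) -> no flip
Dir NE: first cell '.' (not opp) -> no flip
Dir W: first cell '.' (not opp) -> no flip
Dir E: first cell '.' (not opp) -> no flip
Dir SW: opp run (3,4) capped by W -> flip
Dir S: first cell '.' (not opp) -> no flip
Dir SE: first cell '.' (not opp) -> no flip
All flips: (3,4)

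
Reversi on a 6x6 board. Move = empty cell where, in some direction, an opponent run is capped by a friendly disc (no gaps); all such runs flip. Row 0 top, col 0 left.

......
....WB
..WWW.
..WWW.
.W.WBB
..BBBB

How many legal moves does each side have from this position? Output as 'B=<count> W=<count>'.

-- B to move --
(0,3): no bracket -> illegal
(0,4): flips 3 -> legal
(0,5): no bracket -> illegal
(1,1): flips 2 -> legal
(1,2): flips 2 -> legal
(1,3): flips 4 -> legal
(2,1): flips 2 -> legal
(2,5): flips 2 -> legal
(3,0): flips 1 -> legal
(3,1): no bracket -> illegal
(3,5): no bracket -> illegal
(4,0): no bracket -> illegal
(4,2): flips 3 -> legal
(5,0): no bracket -> illegal
(5,1): no bracket -> illegal
B mobility = 8
-- W to move --
(0,4): no bracket -> illegal
(0,5): no bracket -> illegal
(2,5): no bracket -> illegal
(3,5): no bracket -> illegal
(4,2): no bracket -> illegal
(5,1): no bracket -> illegal
W mobility = 0

Answer: B=8 W=0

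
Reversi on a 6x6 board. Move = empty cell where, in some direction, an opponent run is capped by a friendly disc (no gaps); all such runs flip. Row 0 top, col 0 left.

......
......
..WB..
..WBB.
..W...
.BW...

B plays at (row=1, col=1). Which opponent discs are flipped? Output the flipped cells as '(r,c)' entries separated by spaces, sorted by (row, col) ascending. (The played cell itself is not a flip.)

Dir NW: first cell '.' (not opp) -> no flip
Dir N: first cell '.' (not opp) -> no flip
Dir NE: first cell '.' (not opp) -> no flip
Dir W: first cell '.' (not opp) -> no flip
Dir E: first cell '.' (not opp) -> no flip
Dir SW: first cell '.' (not opp) -> no flip
Dir S: first cell '.' (not opp) -> no flip
Dir SE: opp run (2,2) capped by B -> flip

Answer: (2,2)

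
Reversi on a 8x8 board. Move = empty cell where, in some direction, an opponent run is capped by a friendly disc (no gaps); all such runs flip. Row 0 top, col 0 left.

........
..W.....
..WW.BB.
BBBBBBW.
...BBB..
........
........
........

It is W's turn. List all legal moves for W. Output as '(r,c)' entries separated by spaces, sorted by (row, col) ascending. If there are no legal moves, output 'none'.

Answer: (1,4) (1,6) (4,0) (4,1) (4,2) (5,3) (5,4) (5,5) (5,6)

Derivation:
(1,4): flips 1 -> legal
(1,5): no bracket -> illegal
(1,6): flips 1 -> legal
(1,7): no bracket -> illegal
(2,0): no bracket -> illegal
(2,1): no bracket -> illegal
(2,4): no bracket -> illegal
(2,7): no bracket -> illegal
(3,7): no bracket -> illegal
(4,0): flips 1 -> legal
(4,1): flips 1 -> legal
(4,2): flips 1 -> legal
(4,6): no bracket -> illegal
(5,2): no bracket -> illegal
(5,3): flips 2 -> legal
(5,4): flips 1 -> legal
(5,5): flips 2 -> legal
(5,6): flips 2 -> legal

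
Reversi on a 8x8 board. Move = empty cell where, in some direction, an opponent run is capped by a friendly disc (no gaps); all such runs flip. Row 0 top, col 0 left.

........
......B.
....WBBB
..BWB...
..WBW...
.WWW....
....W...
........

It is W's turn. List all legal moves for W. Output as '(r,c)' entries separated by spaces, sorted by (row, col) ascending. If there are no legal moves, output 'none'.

(0,5): no bracket -> illegal
(0,6): no bracket -> illegal
(0,7): flips 4 -> legal
(1,4): no bracket -> illegal
(1,5): no bracket -> illegal
(1,7): no bracket -> illegal
(2,1): no bracket -> illegal
(2,2): flips 1 -> legal
(2,3): no bracket -> illegal
(3,1): flips 1 -> legal
(3,5): flips 1 -> legal
(3,6): no bracket -> illegal
(3,7): no bracket -> illegal
(4,1): no bracket -> illegal
(4,5): no bracket -> illegal
(5,4): no bracket -> illegal

Answer: (0,7) (2,2) (3,1) (3,5)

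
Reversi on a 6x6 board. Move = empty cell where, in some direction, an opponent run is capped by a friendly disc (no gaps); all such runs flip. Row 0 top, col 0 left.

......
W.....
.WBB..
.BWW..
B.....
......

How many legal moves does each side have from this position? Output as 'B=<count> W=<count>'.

-- B to move --
(0,0): no bracket -> illegal
(0,1): no bracket -> illegal
(1,1): flips 1 -> legal
(1,2): no bracket -> illegal
(2,0): flips 1 -> legal
(2,4): no bracket -> illegal
(3,0): no bracket -> illegal
(3,4): flips 2 -> legal
(4,1): flips 1 -> legal
(4,2): flips 1 -> legal
(4,3): flips 1 -> legal
(4,4): flips 1 -> legal
B mobility = 7
-- W to move --
(1,1): flips 1 -> legal
(1,2): flips 1 -> legal
(1,3): flips 1 -> legal
(1,4): flips 1 -> legal
(2,0): no bracket -> illegal
(2,4): flips 2 -> legal
(3,0): flips 1 -> legal
(3,4): no bracket -> illegal
(4,1): flips 1 -> legal
(4,2): no bracket -> illegal
(5,0): no bracket -> illegal
(5,1): no bracket -> illegal
W mobility = 7

Answer: B=7 W=7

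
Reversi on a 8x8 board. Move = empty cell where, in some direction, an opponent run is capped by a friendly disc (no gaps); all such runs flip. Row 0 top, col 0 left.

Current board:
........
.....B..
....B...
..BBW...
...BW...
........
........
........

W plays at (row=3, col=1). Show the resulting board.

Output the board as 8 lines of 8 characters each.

Place W at (3,1); scan 8 dirs for brackets.
Dir NW: first cell '.' (not opp) -> no flip
Dir N: first cell '.' (not opp) -> no flip
Dir NE: first cell '.' (not opp) -> no flip
Dir W: first cell '.' (not opp) -> no flip
Dir E: opp run (3,2) (3,3) capped by W -> flip
Dir SW: first cell '.' (not opp) -> no flip
Dir S: first cell '.' (not opp) -> no flip
Dir SE: first cell '.' (not opp) -> no flip
All flips: (3,2) (3,3)

Answer: ........
.....B..
....B...
.WWWW...
...BW...
........
........
........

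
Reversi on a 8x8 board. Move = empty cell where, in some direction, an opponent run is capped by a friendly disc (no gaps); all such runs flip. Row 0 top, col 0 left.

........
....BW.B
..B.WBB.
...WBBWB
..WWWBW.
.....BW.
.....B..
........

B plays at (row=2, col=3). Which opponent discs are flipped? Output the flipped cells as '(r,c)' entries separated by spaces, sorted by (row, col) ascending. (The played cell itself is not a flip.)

Dir NW: first cell '.' (not opp) -> no flip
Dir N: first cell '.' (not opp) -> no flip
Dir NE: first cell 'B' (not opp) -> no flip
Dir W: first cell 'B' (not opp) -> no flip
Dir E: opp run (2,4) capped by B -> flip
Dir SW: first cell '.' (not opp) -> no flip
Dir S: opp run (3,3) (4,3), next='.' -> no flip
Dir SE: first cell 'B' (not opp) -> no flip

Answer: (2,4)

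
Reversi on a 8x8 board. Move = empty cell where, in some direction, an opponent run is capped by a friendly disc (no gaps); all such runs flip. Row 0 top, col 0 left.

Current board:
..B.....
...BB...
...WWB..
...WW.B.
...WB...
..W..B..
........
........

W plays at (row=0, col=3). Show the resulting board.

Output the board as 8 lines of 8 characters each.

Answer: ..BW....
...WB...
...WWB..
...WW.B.
...WB...
..W..B..
........
........

Derivation:
Place W at (0,3); scan 8 dirs for brackets.
Dir NW: edge -> no flip
Dir N: edge -> no flip
Dir NE: edge -> no flip
Dir W: opp run (0,2), next='.' -> no flip
Dir E: first cell '.' (not opp) -> no flip
Dir SW: first cell '.' (not opp) -> no flip
Dir S: opp run (1,3) capped by W -> flip
Dir SE: opp run (1,4) (2,5) (3,6), next='.' -> no flip
All flips: (1,3)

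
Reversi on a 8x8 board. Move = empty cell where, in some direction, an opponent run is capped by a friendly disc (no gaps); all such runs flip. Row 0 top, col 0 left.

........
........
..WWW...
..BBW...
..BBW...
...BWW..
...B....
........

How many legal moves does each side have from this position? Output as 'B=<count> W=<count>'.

Answer: B=11 W=8

Derivation:
-- B to move --
(1,1): flips 1 -> legal
(1,2): flips 1 -> legal
(1,3): flips 1 -> legal
(1,4): flips 1 -> legal
(1,5): flips 1 -> legal
(2,1): no bracket -> illegal
(2,5): flips 1 -> legal
(3,1): no bracket -> illegal
(3,5): flips 2 -> legal
(4,5): flips 2 -> legal
(4,6): no bracket -> illegal
(5,6): flips 2 -> legal
(6,4): no bracket -> illegal
(6,5): flips 1 -> legal
(6,6): flips 2 -> legal
B mobility = 11
-- W to move --
(2,1): flips 2 -> legal
(3,1): flips 2 -> legal
(4,1): flips 3 -> legal
(5,1): flips 2 -> legal
(5,2): flips 4 -> legal
(6,2): flips 1 -> legal
(6,4): no bracket -> illegal
(7,2): flips 1 -> legal
(7,3): flips 4 -> legal
(7,4): no bracket -> illegal
W mobility = 8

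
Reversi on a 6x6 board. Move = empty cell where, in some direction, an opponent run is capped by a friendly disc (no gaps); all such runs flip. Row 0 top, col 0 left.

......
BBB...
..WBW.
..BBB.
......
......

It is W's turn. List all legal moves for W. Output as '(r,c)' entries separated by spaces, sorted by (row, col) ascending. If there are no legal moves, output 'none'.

(0,0): flips 1 -> legal
(0,1): no bracket -> illegal
(0,2): flips 1 -> legal
(0,3): no bracket -> illegal
(1,3): no bracket -> illegal
(1,4): no bracket -> illegal
(2,0): no bracket -> illegal
(2,1): no bracket -> illegal
(2,5): no bracket -> illegal
(3,1): no bracket -> illegal
(3,5): no bracket -> illegal
(4,1): no bracket -> illegal
(4,2): flips 2 -> legal
(4,3): no bracket -> illegal
(4,4): flips 2 -> legal
(4,5): no bracket -> illegal

Answer: (0,0) (0,2) (4,2) (4,4)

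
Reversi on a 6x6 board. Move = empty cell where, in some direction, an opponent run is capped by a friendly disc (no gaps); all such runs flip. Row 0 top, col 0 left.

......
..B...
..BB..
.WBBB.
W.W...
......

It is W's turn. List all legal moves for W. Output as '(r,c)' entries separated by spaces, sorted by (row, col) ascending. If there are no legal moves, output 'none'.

(0,1): no bracket -> illegal
(0,2): flips 3 -> legal
(0,3): no bracket -> illegal
(1,1): no bracket -> illegal
(1,3): flips 1 -> legal
(1,4): no bracket -> illegal
(2,1): no bracket -> illegal
(2,4): flips 1 -> legal
(2,5): no bracket -> illegal
(3,5): flips 3 -> legal
(4,1): no bracket -> illegal
(4,3): no bracket -> illegal
(4,4): no bracket -> illegal
(4,5): no bracket -> illegal

Answer: (0,2) (1,3) (2,4) (3,5)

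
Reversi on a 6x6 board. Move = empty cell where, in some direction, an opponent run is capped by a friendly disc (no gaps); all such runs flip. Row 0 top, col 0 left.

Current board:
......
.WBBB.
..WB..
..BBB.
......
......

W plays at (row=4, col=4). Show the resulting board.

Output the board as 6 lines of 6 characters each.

Place W at (4,4); scan 8 dirs for brackets.
Dir NW: opp run (3,3) capped by W -> flip
Dir N: opp run (3,4), next='.' -> no flip
Dir NE: first cell '.' (not opp) -> no flip
Dir W: first cell '.' (not opp) -> no flip
Dir E: first cell '.' (not opp) -> no flip
Dir SW: first cell '.' (not opp) -> no flip
Dir S: first cell '.' (not opp) -> no flip
Dir SE: first cell '.' (not opp) -> no flip
All flips: (3,3)

Answer: ......
.WBBB.
..WB..
..BWB.
....W.
......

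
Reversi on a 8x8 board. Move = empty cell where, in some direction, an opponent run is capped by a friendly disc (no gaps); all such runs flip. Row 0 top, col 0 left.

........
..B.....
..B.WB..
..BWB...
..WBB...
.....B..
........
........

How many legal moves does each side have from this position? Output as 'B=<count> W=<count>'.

-- B to move --
(1,3): no bracket -> illegal
(1,4): flips 1 -> legal
(1,5): no bracket -> illegal
(2,3): flips 2 -> legal
(3,1): no bracket -> illegal
(3,5): no bracket -> illegal
(4,1): flips 1 -> legal
(5,1): no bracket -> illegal
(5,2): flips 1 -> legal
(5,3): no bracket -> illegal
B mobility = 4
-- W to move --
(0,1): no bracket -> illegal
(0,2): flips 3 -> legal
(0,3): no bracket -> illegal
(1,1): flips 1 -> legal
(1,3): no bracket -> illegal
(1,4): no bracket -> illegal
(1,5): no bracket -> illegal
(1,6): no bracket -> illegal
(2,1): no bracket -> illegal
(2,3): no bracket -> illegal
(2,6): flips 1 -> legal
(3,1): flips 1 -> legal
(3,5): flips 1 -> legal
(3,6): no bracket -> illegal
(4,1): no bracket -> illegal
(4,5): flips 2 -> legal
(4,6): no bracket -> illegal
(5,2): no bracket -> illegal
(5,3): flips 1 -> legal
(5,4): flips 2 -> legal
(5,6): no bracket -> illegal
(6,4): no bracket -> illegal
(6,5): no bracket -> illegal
(6,6): flips 2 -> legal
W mobility = 9

Answer: B=4 W=9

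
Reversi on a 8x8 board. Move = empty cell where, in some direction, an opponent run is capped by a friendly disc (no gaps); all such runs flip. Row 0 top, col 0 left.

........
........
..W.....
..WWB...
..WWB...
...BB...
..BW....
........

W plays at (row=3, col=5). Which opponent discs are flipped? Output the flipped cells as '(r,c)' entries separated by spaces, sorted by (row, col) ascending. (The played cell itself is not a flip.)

Answer: (3,4)

Derivation:
Dir NW: first cell '.' (not opp) -> no flip
Dir N: first cell '.' (not opp) -> no flip
Dir NE: first cell '.' (not opp) -> no flip
Dir W: opp run (3,4) capped by W -> flip
Dir E: first cell '.' (not opp) -> no flip
Dir SW: opp run (4,4) (5,3) (6,2), next='.' -> no flip
Dir S: first cell '.' (not opp) -> no flip
Dir SE: first cell '.' (not opp) -> no flip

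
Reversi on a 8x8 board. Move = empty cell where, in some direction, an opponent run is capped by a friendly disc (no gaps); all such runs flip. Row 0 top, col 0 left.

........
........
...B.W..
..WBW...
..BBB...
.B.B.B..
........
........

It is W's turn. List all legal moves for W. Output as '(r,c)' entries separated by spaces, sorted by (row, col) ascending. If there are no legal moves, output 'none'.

Answer: (1,2) (1,4) (5,2) (5,4)

Derivation:
(1,2): flips 1 -> legal
(1,3): no bracket -> illegal
(1,4): flips 1 -> legal
(2,2): no bracket -> illegal
(2,4): no bracket -> illegal
(3,1): no bracket -> illegal
(3,5): no bracket -> illegal
(4,0): no bracket -> illegal
(4,1): no bracket -> illegal
(4,5): no bracket -> illegal
(4,6): no bracket -> illegal
(5,0): no bracket -> illegal
(5,2): flips 2 -> legal
(5,4): flips 2 -> legal
(5,6): no bracket -> illegal
(6,0): no bracket -> illegal
(6,1): no bracket -> illegal
(6,2): no bracket -> illegal
(6,3): no bracket -> illegal
(6,4): no bracket -> illegal
(6,5): no bracket -> illegal
(6,6): no bracket -> illegal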